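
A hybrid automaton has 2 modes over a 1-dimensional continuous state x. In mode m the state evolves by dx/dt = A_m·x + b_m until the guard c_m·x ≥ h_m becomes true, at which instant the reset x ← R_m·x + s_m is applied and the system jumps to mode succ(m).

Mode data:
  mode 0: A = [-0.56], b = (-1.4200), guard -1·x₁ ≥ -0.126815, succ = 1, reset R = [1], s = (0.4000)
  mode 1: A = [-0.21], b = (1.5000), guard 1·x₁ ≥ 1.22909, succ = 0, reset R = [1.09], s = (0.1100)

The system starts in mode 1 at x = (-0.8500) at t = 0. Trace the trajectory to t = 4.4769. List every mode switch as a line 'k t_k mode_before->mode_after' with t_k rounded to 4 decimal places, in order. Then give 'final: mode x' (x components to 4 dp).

Mode 1: guard c·x = 1.2291 hit at Δt = 1.4346 (t = 1.4346), x⁻ = (1.2291) → reset → x⁺ = (1.4497), jump to mode 0
Mode 0: guard c·x = -0.1268 hit at Δt = 0.7203 (t = 2.1549), x⁻ = (0.1268) → reset → x⁺ = (0.5268), jump to mode 1
Mode 1: guard c·x = 1.2291 hit at Δt = 0.5344 (t = 2.6892), x⁻ = (1.2291) → reset → x⁺ = (1.4497), jump to mode 0
Mode 0: guard c·x = -0.1268 hit at Δt = 0.7203 (t = 3.4095), x⁻ = (0.1268) → reset → x⁺ = (0.5268), jump to mode 1
Mode 1: guard c·x = 1.2291 hit at Δt = 0.5344 (t = 3.9439), x⁻ = (1.2291) → reset → x⁺ = (1.4497), jump to mode 0
Mode 0: flow for 0.5330 to horizon, guard not reached → x = (0.4212)

1 1.4346 1->0
2 2.1549 0->1
3 2.6892 1->0
4 3.4095 0->1
5 3.9439 1->0
final: 0 0.4212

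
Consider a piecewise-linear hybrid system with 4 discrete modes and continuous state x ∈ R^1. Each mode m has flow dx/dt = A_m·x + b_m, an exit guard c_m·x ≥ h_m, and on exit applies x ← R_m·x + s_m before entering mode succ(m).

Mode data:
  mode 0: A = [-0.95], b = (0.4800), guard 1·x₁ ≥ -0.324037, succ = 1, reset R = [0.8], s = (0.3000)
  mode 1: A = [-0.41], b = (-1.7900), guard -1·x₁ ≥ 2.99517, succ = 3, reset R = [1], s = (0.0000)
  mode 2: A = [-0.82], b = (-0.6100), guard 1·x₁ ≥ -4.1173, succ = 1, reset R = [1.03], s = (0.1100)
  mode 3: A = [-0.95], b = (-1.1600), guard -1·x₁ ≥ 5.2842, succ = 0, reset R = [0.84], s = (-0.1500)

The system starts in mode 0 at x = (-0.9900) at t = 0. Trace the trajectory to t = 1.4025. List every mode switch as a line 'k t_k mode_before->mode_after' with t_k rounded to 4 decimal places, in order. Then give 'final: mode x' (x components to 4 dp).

1 0.6205 0->1
final: 1 -1.1680

Mode 0: guard c·x = -0.3240 hit at Δt = 0.6205 (t = 0.6205), x⁻ = (-0.3240) → reset → x⁺ = (0.0408), jump to mode 1
Mode 1: flow for 0.7820 to horizon, guard not reached → x = (-1.1680)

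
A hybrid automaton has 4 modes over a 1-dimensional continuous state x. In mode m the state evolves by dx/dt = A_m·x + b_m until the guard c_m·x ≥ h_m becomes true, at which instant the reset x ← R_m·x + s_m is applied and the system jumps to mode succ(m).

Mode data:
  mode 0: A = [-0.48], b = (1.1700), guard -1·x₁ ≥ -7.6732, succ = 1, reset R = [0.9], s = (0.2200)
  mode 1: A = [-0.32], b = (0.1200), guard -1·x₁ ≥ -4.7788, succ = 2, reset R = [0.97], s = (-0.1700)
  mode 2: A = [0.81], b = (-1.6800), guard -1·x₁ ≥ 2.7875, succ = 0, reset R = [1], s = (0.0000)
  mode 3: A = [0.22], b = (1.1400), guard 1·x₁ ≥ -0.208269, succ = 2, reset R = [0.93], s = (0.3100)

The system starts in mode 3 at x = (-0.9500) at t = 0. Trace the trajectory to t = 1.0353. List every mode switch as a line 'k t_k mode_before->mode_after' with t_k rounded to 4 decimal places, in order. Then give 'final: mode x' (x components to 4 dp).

Mode 3: guard c·x = -0.2083 hit at Δt = 0.7341 (t = 0.7341), x⁻ = (-0.2083) → reset → x⁺ = (0.1163), jump to mode 2
Mode 2: flow for 0.3012 to horizon, guard not reached → x = (-0.4246)

1 0.7341 3->2
final: 2 -0.4246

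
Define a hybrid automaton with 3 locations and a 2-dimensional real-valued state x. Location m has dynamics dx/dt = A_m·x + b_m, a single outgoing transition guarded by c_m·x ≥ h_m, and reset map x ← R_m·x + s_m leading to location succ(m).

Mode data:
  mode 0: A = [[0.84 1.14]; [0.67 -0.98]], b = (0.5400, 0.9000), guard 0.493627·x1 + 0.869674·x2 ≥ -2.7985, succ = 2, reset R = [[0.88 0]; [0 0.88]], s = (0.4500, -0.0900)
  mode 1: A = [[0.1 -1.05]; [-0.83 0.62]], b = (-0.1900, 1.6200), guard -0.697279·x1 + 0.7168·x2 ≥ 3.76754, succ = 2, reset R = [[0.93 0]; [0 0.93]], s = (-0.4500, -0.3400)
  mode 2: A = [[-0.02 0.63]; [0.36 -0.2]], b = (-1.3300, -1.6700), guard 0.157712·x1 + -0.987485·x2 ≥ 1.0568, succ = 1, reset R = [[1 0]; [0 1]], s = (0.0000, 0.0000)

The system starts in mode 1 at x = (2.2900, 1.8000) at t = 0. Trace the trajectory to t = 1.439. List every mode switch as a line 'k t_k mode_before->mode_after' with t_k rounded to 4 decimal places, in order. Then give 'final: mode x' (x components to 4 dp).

1 1.0484 1->2
final: 2 -0.9463 2.7292

Mode 1: guard c·x = 3.7675 hit at Δt = 1.0484 (t = 1.0484), x⁻ = (-0.8432, 4.4359) → reset → x⁺ = (-1.2341, 3.7854), jump to mode 2
Mode 2: flow for 0.3906 to horizon, guard not reached → x = (-0.9463, 2.7292)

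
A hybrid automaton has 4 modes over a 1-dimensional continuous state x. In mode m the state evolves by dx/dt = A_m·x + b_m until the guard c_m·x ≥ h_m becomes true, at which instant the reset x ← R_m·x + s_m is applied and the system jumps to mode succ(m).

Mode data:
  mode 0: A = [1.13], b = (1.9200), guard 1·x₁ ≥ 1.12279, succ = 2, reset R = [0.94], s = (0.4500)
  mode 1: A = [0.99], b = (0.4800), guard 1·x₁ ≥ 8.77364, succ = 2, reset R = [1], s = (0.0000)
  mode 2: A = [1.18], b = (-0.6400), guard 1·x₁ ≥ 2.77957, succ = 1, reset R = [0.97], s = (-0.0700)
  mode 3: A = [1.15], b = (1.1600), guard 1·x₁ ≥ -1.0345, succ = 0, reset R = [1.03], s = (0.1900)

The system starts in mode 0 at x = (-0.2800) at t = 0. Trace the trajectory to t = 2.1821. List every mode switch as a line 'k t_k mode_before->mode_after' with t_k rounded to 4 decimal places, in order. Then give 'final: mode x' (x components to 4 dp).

Mode 0: guard c·x = 1.1228 hit at Δt = 0.6083 (t = 0.6083), x⁻ = (1.1228) → reset → x⁺ = (1.5054), jump to mode 2
Mode 2: guard c·x = 2.7796 hit at Δt = 0.7143 (t = 1.3226), x⁻ = (2.7796) → reset → x⁺ = (2.6262), jump to mode 1
Mode 1: flow for 0.8595 to horizon, guard not reached → x = (6.8005)

1 0.6083 0->2
2 1.3226 2->1
final: 1 6.8005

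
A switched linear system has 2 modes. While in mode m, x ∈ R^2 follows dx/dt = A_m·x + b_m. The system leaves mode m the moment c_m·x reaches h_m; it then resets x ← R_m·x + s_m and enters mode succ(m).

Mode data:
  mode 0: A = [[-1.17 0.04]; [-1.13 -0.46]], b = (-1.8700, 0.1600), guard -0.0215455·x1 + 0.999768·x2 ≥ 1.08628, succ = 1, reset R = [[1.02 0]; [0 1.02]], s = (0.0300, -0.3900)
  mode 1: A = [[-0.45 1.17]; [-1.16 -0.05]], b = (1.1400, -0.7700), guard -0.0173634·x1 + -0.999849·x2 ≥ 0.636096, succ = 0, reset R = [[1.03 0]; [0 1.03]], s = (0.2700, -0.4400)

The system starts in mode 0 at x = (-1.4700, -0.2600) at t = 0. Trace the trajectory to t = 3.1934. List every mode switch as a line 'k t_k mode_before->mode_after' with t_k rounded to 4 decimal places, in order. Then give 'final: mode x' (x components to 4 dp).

1 0.7867 0->1
2 2.3462 1->0
final: 0 -0.5798 -0.7274

Mode 0: guard c·x = 1.0863 hit at Δt = 0.7867 (t = 0.7867), x⁻ = (-1.5363, 1.0534) → reset → x⁺ = (-1.5370, 0.6845), jump to mode 1
Mode 1: guard c·x = 0.6361 hit at Δt = 1.5595 (t = 2.3462), x⁻ = (0.9073, -0.6519) → reset → x⁺ = (1.2046, -1.1115), jump to mode 0
Mode 0: flow for 0.8472 to horizon, guard not reached → x = (-0.5798, -0.7274)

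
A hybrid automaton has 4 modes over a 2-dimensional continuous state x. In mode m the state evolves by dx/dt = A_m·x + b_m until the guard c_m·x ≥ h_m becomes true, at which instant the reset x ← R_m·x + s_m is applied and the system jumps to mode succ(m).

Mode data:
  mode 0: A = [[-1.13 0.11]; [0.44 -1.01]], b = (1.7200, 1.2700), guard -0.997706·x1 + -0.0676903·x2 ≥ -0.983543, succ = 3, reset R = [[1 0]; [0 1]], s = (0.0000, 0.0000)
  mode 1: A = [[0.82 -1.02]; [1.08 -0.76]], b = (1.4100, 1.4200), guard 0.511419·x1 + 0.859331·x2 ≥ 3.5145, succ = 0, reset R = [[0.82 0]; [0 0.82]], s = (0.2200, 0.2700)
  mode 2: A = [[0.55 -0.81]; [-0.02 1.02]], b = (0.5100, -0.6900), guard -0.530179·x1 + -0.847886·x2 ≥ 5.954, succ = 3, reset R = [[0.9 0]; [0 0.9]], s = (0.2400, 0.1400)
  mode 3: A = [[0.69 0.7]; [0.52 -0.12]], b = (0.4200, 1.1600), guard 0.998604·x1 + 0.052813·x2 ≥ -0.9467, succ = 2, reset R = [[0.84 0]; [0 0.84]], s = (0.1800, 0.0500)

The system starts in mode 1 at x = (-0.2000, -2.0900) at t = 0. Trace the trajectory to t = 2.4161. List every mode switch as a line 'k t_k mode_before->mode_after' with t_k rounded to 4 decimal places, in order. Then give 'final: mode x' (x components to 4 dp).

1 1.2326 1->0
final: 0 2.0690 2.1841

Mode 1: guard c·x = 3.5145 hit at Δt = 1.2326 (t = 1.2326), x⁻ = (3.4107, 2.0600) → reset → x⁺ = (3.0167, 1.9592), jump to mode 0
Mode 0: flow for 1.1835 to horizon, guard not reached → x = (2.0690, 2.1841)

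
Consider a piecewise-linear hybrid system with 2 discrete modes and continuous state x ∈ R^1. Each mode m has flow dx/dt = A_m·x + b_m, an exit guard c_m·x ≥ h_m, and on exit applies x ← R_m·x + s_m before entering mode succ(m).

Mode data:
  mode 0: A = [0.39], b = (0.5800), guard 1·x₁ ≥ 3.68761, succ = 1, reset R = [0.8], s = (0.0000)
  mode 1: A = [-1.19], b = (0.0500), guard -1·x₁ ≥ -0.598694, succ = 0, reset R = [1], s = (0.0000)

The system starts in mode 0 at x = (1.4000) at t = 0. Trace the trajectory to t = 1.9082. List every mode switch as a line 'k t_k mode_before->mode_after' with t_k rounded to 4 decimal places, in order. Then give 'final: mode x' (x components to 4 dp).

1 1.4962 0->1
final: 1 1.8231

Mode 0: guard c·x = 3.6876 hit at Δt = 1.4962 (t = 1.4962), x⁻ = (3.6876) → reset → x⁺ = (2.9501), jump to mode 1
Mode 1: flow for 0.4120 to horizon, guard not reached → x = (1.8231)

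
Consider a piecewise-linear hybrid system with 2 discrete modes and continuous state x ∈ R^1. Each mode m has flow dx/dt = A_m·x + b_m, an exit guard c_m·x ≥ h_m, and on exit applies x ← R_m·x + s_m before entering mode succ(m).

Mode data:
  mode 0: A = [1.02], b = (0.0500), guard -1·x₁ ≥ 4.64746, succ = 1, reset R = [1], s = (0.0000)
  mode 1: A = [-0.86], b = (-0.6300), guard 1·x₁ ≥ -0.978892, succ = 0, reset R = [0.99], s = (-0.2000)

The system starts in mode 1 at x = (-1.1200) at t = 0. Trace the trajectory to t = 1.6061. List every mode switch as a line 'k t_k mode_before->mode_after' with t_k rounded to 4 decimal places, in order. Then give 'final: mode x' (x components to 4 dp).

1 0.5266 1->0
final: 0 -3.4176

Mode 1: guard c·x = -0.9789 hit at Δt = 0.5266 (t = 0.5266), x⁻ = (-0.9789) → reset → x⁺ = (-1.1691), jump to mode 0
Mode 0: flow for 1.0795 to horizon, guard not reached → x = (-3.4176)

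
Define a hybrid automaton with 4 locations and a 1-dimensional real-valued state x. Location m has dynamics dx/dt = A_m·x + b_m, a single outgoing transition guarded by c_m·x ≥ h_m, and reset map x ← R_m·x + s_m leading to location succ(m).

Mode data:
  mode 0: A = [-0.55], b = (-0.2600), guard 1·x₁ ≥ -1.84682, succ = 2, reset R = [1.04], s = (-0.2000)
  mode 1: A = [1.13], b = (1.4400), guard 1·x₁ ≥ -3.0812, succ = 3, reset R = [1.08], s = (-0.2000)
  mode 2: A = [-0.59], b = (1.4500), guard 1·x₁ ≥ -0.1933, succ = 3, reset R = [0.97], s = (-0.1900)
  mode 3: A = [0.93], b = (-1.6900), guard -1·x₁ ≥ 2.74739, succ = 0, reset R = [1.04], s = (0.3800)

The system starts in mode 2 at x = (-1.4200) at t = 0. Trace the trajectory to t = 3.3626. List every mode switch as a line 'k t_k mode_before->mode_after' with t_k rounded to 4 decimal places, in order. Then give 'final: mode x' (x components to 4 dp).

1 0.6446 2->3
2 1.4320 3->0
3 2.1186 0->2
4 3.0447 2->3
final: 3 -1.1324

Mode 2: guard c·x = -0.1933 hit at Δt = 0.6446 (t = 0.6446), x⁻ = (-0.1933) → reset → x⁺ = (-0.3775), jump to mode 3
Mode 3: guard c·x = 2.7474 hit at Δt = 0.7874 (t = 1.4320), x⁻ = (-2.7474) → reset → x⁺ = (-2.4773), jump to mode 0
Mode 0: guard c·x = -1.8468 hit at Δt = 0.6866 (t = 2.1186), x⁻ = (-1.8468) → reset → x⁺ = (-2.1207), jump to mode 2
Mode 2: guard c·x = -0.1933 hit at Δt = 0.9261 (t = 3.0447), x⁻ = (-0.1933) → reset → x⁺ = (-0.3775), jump to mode 3
Mode 3: flow for 0.3179 to horizon, guard not reached → x = (-1.1324)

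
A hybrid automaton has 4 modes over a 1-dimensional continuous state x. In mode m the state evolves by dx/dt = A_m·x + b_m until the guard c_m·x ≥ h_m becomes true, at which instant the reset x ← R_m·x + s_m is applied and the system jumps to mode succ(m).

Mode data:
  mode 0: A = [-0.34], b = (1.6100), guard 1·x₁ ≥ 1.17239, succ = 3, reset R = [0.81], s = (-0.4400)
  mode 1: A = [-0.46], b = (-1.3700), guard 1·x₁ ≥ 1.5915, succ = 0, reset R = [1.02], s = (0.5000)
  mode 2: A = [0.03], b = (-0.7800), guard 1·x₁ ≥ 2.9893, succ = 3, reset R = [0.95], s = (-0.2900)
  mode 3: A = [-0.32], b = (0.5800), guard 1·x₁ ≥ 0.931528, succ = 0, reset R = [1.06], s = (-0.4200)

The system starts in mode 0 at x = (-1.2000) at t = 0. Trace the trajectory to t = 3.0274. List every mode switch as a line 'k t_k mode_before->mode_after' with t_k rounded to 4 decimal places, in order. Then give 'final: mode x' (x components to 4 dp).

1 1.5010 0->3
2 2.7238 3->0
final: 0 0.9762

Mode 0: guard c·x = 1.1724 hit at Δt = 1.5010 (t = 1.5010), x⁻ = (1.1724) → reset → x⁺ = (0.5096), jump to mode 3
Mode 3: guard c·x = 0.9315 hit at Δt = 1.2228 (t = 2.7238), x⁻ = (0.9315) → reset → x⁺ = (0.5674), jump to mode 0
Mode 0: flow for 0.3036 to horizon, guard not reached → x = (0.9762)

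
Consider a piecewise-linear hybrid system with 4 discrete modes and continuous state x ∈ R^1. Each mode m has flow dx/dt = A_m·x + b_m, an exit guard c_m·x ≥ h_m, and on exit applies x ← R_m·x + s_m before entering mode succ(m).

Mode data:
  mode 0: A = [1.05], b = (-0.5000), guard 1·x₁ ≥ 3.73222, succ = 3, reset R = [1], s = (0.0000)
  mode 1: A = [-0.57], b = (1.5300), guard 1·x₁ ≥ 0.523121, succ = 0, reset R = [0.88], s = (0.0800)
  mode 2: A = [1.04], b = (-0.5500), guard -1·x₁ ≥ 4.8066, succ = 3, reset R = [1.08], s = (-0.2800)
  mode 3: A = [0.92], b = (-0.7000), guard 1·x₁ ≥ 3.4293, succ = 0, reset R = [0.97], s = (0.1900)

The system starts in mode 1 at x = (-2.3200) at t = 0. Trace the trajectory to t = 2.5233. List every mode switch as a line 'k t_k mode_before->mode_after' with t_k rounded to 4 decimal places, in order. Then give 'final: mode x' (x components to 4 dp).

1 1.4731 1->0
final: 0 0.6694

Mode 1: guard c·x = 0.5231 hit at Δt = 1.4731 (t = 1.4731), x⁻ = (0.5231) → reset → x⁺ = (0.5403), jump to mode 0
Mode 0: flow for 1.0502 to horizon, guard not reached → x = (0.6694)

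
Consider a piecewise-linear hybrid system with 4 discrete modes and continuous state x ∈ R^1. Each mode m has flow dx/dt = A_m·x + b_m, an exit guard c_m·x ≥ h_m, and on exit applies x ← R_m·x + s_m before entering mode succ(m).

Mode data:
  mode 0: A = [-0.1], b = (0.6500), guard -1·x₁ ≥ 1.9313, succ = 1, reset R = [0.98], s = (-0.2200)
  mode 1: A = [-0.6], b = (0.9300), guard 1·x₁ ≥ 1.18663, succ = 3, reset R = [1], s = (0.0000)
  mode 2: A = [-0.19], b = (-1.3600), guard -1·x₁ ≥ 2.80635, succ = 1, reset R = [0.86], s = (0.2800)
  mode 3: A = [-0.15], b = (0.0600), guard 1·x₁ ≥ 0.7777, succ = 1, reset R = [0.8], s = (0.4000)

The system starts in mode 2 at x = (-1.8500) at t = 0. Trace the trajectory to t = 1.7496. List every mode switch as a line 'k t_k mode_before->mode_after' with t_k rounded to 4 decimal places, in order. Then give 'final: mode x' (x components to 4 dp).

1 1.0456 2->1
final: 1 -0.8644

Mode 2: guard c·x = 2.8064 hit at Δt = 1.0456 (t = 1.0456), x⁻ = (-2.8063) → reset → x⁺ = (-2.1335), jump to mode 1
Mode 1: flow for 0.7040 to horizon, guard not reached → x = (-0.8644)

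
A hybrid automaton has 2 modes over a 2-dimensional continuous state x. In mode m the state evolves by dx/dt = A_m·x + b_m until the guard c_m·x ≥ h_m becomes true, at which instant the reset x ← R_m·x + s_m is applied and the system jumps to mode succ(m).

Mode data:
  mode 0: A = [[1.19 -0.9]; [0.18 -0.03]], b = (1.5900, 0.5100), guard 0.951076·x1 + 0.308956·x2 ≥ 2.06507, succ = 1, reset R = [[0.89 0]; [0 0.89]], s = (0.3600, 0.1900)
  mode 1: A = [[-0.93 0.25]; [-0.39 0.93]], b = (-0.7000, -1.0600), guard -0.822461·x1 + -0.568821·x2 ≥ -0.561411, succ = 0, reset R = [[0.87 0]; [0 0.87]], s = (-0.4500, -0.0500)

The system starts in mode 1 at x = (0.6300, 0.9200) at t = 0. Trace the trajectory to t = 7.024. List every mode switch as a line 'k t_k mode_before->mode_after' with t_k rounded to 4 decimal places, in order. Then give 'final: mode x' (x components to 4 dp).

Mode 1: guard c·x = -0.5614 hit at Δt = 0.4885 (t = 0.4885), x⁻ = (0.2036, 0.6925) → reset → x⁺ = (-0.2728, 0.5525), jump to mode 0
Mode 0: guard c·x = 2.0651 hit at Δt = 1.4315 (t = 1.9200), x⁻ = (1.7226, 1.3811) → reset → x⁺ = (1.8932, 1.4192), jump to mode 1
Mode 1: guard c·x = -0.5614 hit at Δt = 1.6630 (t = 3.5830), x⁻ = (0.0396, 0.9297) → reset → x⁺ = (-0.4156, 0.7589), jump to mode 0
Mode 0: guard c·x = 2.0651 hit at Δt = 2.5127 (t = 6.0956), x⁻ = (1.4929, 2.0883) → reset → x⁺ = (1.6887, 2.0486), jump to mode 1
Mode 1: flow for 0.9284 to horizon, guard not reached → x = (0.6359, 2.6327)

1 0.4885 1->0
2 1.9200 0->1
3 3.5830 1->0
4 6.0956 0->1
final: 1 0.6359 2.6327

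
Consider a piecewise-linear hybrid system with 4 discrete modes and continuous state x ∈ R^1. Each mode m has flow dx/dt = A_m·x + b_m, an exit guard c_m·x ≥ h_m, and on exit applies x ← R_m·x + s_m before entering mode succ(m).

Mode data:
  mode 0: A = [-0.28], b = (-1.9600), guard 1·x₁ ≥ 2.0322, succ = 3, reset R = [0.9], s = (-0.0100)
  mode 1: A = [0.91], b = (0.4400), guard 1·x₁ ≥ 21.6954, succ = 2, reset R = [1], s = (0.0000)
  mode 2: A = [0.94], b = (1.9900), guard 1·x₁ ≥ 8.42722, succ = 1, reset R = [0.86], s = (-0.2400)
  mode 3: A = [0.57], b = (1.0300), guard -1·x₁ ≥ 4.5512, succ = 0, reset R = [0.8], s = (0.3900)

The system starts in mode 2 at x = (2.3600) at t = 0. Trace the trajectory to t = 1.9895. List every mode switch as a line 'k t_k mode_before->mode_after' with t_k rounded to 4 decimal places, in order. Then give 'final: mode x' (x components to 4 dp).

Mode 2: guard c·x = 8.4272 hit at Δt = 0.9113 (t = 0.9113), x⁻ = (8.4272) → reset → x⁺ = (7.0074), jump to mode 1
Mode 1: flow for 1.0782 to horizon, guard not reached → x = (19.4989)

1 0.9113 2->1
final: 1 19.4989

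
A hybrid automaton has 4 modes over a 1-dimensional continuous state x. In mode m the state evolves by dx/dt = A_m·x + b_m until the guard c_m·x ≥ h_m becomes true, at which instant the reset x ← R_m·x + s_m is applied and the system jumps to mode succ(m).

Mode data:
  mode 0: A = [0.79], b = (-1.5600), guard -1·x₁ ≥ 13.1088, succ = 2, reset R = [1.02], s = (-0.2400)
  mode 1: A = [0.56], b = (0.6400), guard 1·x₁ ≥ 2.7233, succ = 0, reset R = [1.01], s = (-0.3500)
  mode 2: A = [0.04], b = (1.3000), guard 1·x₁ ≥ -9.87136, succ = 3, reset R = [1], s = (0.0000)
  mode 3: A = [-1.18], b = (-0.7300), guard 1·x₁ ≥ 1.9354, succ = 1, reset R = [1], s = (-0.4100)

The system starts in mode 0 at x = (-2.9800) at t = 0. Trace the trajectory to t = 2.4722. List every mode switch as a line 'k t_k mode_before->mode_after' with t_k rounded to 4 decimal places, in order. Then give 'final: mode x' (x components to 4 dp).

Mode 0: guard c·x = 13.1088 hit at Δt = 1.4092 (t = 1.4092), x⁻ = (-13.1088) → reset → x⁺ = (-13.6110), jump to mode 2
Mode 2: flow for 1.0630 to horizon, guard not reached → x = (-12.7905)

1 1.4092 0->2
final: 2 -12.7905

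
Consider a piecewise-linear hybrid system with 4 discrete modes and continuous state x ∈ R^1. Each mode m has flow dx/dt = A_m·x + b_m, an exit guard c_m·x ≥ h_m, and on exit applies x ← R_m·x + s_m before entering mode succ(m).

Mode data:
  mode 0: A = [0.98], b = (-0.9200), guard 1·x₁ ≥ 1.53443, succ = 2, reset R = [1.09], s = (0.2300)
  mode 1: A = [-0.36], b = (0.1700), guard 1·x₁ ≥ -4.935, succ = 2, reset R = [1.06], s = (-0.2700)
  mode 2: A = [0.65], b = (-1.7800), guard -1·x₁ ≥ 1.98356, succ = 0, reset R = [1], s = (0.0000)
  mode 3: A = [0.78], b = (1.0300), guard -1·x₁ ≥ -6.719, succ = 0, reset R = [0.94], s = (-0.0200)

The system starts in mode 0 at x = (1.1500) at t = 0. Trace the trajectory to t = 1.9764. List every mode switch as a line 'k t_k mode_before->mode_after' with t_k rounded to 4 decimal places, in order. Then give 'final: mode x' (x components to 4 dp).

1 1.0579 0->2
final: 2 1.2198

Mode 0: guard c·x = 1.5344 hit at Δt = 1.0579 (t = 1.0579), x⁻ = (1.5344) → reset → x⁺ = (1.9025), jump to mode 2
Mode 2: flow for 0.9185 to horizon, guard not reached → x = (1.2198)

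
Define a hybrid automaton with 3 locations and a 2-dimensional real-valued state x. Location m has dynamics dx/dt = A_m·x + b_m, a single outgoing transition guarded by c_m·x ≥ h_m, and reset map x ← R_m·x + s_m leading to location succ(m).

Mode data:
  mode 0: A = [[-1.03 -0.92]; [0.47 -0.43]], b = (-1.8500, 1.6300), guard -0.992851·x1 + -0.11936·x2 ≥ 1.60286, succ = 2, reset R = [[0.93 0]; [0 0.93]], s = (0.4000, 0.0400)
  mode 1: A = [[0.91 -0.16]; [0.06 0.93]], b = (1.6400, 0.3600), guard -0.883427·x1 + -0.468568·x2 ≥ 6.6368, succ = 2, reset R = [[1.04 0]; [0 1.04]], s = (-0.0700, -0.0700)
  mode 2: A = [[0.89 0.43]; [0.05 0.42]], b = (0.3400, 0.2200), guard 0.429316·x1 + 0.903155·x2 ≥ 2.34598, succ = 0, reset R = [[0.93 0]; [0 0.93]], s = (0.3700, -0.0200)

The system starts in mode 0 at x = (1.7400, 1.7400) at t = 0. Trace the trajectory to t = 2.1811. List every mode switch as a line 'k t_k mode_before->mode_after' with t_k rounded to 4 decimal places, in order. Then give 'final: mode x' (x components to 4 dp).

Mode 0: guard c·x = 1.6029 hit at Δt = 1.0405 (t = 1.0405), x⁻ = (-1.8893, 2.2870) → reset → x⁺ = (-1.3571, 2.1669), jump to mode 2
Mode 2: guard c·x = 2.3460 hit at Δt = 0.7598 (t = 1.8003), x⁻ = (-1.1018, 3.1213) → reset → x⁺ = (-0.6547, 2.8828), jump to mode 0
Mode 0: flow for 0.3808 to horizon, guard not reached → x = (-1.8530, 2.8034)

1 1.0405 0->2
2 1.8003 2->0
final: 0 -1.8530 2.8034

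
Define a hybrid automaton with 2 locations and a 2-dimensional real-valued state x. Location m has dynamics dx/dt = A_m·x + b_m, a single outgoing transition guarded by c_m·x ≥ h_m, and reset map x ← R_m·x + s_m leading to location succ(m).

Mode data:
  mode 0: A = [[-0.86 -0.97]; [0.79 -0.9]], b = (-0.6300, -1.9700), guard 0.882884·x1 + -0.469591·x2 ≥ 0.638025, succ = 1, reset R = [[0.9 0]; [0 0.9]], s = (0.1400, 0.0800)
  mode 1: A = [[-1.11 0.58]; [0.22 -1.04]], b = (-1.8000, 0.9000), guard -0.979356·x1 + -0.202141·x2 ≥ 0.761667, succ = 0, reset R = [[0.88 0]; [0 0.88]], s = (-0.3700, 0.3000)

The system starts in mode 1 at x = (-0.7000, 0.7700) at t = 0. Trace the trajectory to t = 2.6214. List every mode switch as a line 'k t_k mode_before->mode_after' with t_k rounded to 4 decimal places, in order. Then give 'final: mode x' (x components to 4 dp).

1 0.5137 1->0
2 1.8250 0->1
3 2.1102 1->0
final: 0 -0.4553 -1.3108

Mode 1: guard c·x = 0.7617 hit at Δt = 0.5137 (t = 0.5137), x⁻ = (-0.9297, 0.7364) → reset → x⁺ = (-1.1881, 0.9480), jump to mode 0
Mode 0: guard c·x = 0.6380 hit at Δt = 1.3113 (t = 1.8250), x⁻ = (-0.1637, -1.6664) → reset → x⁺ = (-0.0073, -1.4198), jump to mode 1
Mode 1: guard c·x = 0.7617 hit at Δt = 0.2852 (t = 2.1102), x⁻ = (-0.6019, -0.8518) → reset → x⁺ = (-0.8997, -0.4496), jump to mode 0
Mode 0: flow for 0.5112 to horizon, guard not reached → x = (-0.4553, -1.3108)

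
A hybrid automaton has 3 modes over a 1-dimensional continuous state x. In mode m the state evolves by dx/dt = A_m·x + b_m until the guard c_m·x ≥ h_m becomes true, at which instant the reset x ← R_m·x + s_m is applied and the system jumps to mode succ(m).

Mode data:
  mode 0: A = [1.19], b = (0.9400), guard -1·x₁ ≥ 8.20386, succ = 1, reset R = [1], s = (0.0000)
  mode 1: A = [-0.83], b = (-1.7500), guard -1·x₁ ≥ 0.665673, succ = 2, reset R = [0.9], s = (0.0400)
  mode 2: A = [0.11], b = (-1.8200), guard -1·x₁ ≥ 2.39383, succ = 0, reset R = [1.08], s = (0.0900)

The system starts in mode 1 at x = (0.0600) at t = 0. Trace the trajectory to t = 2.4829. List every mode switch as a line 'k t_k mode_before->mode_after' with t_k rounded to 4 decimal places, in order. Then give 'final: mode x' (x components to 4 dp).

1 0.4909 1->2
2 1.4172 2->0
final: 0 -6.8516

Mode 1: guard c·x = 0.6657 hit at Δt = 0.4909 (t = 0.4909), x⁻ = (-0.6657) → reset → x⁺ = (-0.5591), jump to mode 2
Mode 2: guard c·x = 2.3938 hit at Δt = 0.9263 (t = 1.4172), x⁻ = (-2.3938) → reset → x⁺ = (-2.4953), jump to mode 0
Mode 0: flow for 1.0657 to horizon, guard not reached → x = (-6.8516)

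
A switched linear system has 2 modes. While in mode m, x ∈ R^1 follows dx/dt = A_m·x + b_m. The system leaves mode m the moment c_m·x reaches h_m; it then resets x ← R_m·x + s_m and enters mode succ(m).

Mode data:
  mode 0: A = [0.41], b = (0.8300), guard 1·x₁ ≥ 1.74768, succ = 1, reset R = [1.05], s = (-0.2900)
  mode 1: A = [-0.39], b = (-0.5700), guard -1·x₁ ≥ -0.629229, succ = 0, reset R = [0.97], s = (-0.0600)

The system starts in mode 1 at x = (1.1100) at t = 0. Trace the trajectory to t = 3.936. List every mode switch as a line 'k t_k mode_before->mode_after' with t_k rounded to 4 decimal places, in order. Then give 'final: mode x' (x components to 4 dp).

1 0.5307 1->0
2 1.4621 0->1
3 2.3936 1->0
4 3.3250 0->1
final: 1 0.9076

Mode 1: guard c·x = -0.6292 hit at Δt = 0.5307 (t = 0.5307), x⁻ = (0.6292) → reset → x⁺ = (0.5504), jump to mode 0
Mode 0: guard c·x = 1.7477 hit at Δt = 0.9314 (t = 1.4621), x⁻ = (1.7477) → reset → x⁺ = (1.5451), jump to mode 1
Mode 1: guard c·x = -0.6292 hit at Δt = 0.9315 (t = 2.3936), x⁻ = (0.6292) → reset → x⁺ = (0.5504), jump to mode 0
Mode 0: guard c·x = 1.7477 hit at Δt = 0.9314 (t = 3.3250), x⁻ = (1.7477) → reset → x⁺ = (1.5451), jump to mode 1
Mode 1: flow for 0.6110 to horizon, guard not reached → x = (0.9076)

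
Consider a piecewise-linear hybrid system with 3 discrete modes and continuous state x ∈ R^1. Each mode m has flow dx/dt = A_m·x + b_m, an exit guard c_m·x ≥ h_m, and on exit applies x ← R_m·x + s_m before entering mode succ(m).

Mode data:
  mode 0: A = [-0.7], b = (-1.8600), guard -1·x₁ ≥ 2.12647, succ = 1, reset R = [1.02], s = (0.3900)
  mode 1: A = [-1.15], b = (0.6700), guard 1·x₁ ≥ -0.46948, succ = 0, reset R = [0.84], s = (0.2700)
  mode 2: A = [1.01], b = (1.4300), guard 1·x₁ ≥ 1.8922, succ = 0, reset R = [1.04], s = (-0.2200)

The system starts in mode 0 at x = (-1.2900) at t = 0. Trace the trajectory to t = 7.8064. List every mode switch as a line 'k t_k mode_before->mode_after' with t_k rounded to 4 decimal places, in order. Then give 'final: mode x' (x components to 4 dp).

Mode 0: guard c·x = 2.1265 hit at Δt = 1.3519 (t = 1.3519), x⁻ = (-2.1265) → reset → x⁺ = (-1.7790), jump to mode 1
Mode 1: guard c·x = -0.4695 hit at Δt = 0.7031 (t = 2.0550), x⁻ = (-0.4695) → reset → x⁺ = (-0.1244), jump to mode 0
Mode 0: guard c·x = 2.1265 hit at Δt = 2.2328 (t = 4.2878), x⁻ = (-2.1265) → reset → x⁺ = (-1.7790), jump to mode 1
Mode 1: guard c·x = -0.4695 hit at Δt = 0.7031 (t = 4.9909), x⁻ = (-0.4695) → reset → x⁺ = (-0.1244), jump to mode 0
Mode 0: guard c·x = 2.1265 hit at Δt = 2.2328 (t = 7.2236), x⁻ = (-2.1265) → reset → x⁺ = (-1.7790), jump to mode 1
Mode 1: flow for 0.5828 to horizon, guard not reached → x = (-0.6256)

1 1.3519 0->1
2 2.0550 1->0
3 4.2878 0->1
4 4.9909 1->0
5 7.2236 0->1
final: 1 -0.6256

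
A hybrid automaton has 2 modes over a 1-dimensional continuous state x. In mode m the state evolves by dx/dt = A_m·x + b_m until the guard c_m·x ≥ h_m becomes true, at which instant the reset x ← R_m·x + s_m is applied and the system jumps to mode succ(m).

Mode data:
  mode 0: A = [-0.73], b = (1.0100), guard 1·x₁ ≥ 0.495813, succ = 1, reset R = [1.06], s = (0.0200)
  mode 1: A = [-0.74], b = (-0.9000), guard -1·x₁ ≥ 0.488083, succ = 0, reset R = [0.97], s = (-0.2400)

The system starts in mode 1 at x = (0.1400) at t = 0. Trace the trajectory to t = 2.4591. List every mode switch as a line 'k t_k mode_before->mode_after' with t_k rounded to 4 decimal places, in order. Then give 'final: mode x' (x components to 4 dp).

Mode 1: guard c·x = 0.4881 hit at Δt = 0.8405 (t = 0.8405), x⁻ = (-0.4881) → reset → x⁺ = (-0.7134), jump to mode 0
Mode 0: guard c·x = 0.4958 hit at Δt = 1.1775 (t = 2.0180), x⁻ = (0.4958) → reset → x⁺ = (0.5456), jump to mode 1
Mode 1: flow for 0.4411 to horizon, guard not reached → x = (0.0549)

1 0.8405 1->0
2 2.0180 0->1
final: 1 0.0549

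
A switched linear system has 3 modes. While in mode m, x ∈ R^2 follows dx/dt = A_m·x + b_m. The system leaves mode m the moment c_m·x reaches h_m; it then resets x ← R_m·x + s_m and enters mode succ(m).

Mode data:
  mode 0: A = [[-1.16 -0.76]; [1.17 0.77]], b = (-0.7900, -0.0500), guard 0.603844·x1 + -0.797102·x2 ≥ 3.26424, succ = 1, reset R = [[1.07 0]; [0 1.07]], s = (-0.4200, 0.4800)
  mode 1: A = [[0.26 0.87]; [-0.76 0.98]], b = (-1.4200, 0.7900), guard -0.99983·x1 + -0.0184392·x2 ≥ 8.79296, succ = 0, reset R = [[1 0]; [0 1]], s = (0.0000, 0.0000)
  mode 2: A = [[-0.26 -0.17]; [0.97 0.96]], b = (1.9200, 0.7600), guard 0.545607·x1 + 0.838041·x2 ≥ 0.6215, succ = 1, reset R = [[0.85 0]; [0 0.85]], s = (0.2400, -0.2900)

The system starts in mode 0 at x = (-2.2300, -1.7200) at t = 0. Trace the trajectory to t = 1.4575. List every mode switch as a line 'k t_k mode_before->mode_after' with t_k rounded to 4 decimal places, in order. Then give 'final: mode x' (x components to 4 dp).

1 0.6743 0->1
final: 1 -5.8040 -5.4515

Mode 0: guard c·x = 3.2642 hit at Δt = 0.6743 (t = 0.6743), x⁻ = (-0.2560, -4.2891) → reset → x⁺ = (-0.6939, -4.1093), jump to mode 1
Mode 1: flow for 0.7832 to horizon, guard not reached → x = (-5.8040, -5.4515)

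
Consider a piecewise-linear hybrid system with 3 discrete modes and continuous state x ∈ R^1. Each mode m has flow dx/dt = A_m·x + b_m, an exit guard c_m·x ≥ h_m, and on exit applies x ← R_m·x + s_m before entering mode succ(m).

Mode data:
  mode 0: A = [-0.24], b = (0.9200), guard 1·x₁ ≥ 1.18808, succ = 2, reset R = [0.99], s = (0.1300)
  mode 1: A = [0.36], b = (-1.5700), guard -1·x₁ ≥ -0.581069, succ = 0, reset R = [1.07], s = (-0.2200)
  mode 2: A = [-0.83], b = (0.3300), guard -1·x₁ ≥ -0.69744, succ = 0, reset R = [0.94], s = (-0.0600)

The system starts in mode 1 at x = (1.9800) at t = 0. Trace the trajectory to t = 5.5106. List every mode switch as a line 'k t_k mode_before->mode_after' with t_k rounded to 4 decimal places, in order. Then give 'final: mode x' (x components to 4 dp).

Mode 1: guard c·x = -0.5811 hit at Δt = 1.2838 (t = 1.2838), x⁻ = (0.5811) → reset → x⁺ = (0.4017), jump to mode 0
Mode 0: guard c·x = 1.1881 hit at Δt = 1.0844 (t = 2.3682), x⁻ = (1.1881) → reset → x⁺ = (1.3062), jump to mode 2
Mode 2: guard c·x = -0.6974 hit at Δt = 1.3357 (t = 3.7039), x⁻ = (0.6974) → reset → x⁺ = (0.5956), jump to mode 0
Mode 0: guard c·x = 1.1881 hit at Δt = 0.8421 (t = 4.5460), x⁻ = (1.1881) → reset → x⁺ = (1.3062), jump to mode 2
Mode 2: flow for 0.9646 to horizon, guard not reached → x = (0.8056)

1 1.2838 1->0
2 2.3682 0->2
3 3.7039 2->0
4 4.5460 0->2
final: 2 0.8056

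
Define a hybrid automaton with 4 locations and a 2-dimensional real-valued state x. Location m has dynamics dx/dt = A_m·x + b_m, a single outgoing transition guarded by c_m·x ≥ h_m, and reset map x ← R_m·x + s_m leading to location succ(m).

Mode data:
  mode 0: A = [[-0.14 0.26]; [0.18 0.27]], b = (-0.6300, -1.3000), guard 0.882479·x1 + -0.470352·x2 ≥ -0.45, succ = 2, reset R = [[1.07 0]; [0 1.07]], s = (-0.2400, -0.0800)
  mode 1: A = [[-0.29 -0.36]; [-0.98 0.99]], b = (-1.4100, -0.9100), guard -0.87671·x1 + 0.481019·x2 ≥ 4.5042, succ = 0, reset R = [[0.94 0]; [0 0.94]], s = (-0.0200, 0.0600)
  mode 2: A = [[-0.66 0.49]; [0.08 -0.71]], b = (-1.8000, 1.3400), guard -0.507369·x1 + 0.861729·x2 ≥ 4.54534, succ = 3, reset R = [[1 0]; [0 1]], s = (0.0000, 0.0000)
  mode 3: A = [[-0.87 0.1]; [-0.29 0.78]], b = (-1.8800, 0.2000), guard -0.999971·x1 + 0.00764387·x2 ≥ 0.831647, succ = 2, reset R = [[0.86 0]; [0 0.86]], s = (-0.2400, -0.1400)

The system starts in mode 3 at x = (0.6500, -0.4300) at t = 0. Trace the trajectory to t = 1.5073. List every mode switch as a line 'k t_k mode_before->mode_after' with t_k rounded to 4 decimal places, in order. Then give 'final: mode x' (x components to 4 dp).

Mode 3: guard c·x = 0.8316 hit at Δt = 0.8378 (t = 0.8378), x⁻ = (-0.8359, -0.5554) → reset → x⁺ = (-0.9589, -0.6176), jump to mode 2
Mode 2: flow for 0.6695 to horizon, guard not reached → x = (-1.6177, 0.2720)

1 0.8378 3->2
final: 2 -1.6177 0.2720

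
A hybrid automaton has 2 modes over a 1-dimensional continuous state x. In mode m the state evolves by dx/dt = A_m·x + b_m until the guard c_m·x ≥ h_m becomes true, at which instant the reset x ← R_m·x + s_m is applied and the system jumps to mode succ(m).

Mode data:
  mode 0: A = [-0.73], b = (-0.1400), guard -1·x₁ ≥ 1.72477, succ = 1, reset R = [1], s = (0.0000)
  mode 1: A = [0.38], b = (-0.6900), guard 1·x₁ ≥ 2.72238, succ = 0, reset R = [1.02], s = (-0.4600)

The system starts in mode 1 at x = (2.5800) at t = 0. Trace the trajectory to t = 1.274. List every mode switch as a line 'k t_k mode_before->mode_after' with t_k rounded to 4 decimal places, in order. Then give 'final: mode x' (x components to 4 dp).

Mode 1: guard c·x = 2.7224 hit at Δt = 0.4496 (t = 0.4496), x⁻ = (2.7224) → reset → x⁺ = (2.3168), jump to mode 0
Mode 0: flow for 0.8244 to horizon, guard not reached → x = (1.1825)

1 0.4496 1->0
final: 0 1.1825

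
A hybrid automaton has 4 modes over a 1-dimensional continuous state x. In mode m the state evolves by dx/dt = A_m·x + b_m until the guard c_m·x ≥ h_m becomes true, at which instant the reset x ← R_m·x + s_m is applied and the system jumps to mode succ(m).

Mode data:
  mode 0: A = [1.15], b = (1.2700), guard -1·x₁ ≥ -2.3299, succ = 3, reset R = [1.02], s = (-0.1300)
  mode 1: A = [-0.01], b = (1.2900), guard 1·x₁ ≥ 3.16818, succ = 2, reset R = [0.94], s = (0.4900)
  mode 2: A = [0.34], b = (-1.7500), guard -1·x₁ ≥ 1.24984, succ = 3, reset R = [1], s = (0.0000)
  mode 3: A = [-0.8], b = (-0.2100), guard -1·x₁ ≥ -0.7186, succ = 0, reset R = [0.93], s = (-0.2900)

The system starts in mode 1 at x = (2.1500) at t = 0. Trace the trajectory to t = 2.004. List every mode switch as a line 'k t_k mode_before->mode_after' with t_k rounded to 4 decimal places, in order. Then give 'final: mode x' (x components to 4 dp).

Mode 1: guard c·x = 3.1682 hit at Δt = 0.8059 (t = 0.8059), x⁻ = (3.1682) → reset → x⁺ = (3.4681), jump to mode 2
Mode 2: flow for 1.1981 to horizon, guard not reached → x = (2.6238)

1 0.8059 1->2
final: 2 2.6238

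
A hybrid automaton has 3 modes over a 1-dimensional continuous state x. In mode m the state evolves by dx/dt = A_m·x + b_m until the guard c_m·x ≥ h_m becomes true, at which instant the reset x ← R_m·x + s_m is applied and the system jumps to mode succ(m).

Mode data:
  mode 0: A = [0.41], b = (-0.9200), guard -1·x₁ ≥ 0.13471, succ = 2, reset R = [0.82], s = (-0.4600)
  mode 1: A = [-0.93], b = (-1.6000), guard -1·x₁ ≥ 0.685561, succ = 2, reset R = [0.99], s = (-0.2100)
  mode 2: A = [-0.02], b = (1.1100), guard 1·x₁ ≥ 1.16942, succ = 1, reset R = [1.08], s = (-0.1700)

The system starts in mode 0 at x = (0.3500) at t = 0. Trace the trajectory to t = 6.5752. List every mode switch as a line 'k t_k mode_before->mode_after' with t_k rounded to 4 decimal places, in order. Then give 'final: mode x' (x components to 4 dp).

Mode 0: guard c·x = 0.1347 hit at Δt = 0.5558 (t = 0.5558), x⁻ = (-0.1347) → reset → x⁺ = (-0.5705), jump to mode 2
Mode 2: guard c·x = 1.1694 hit at Δt = 1.5761 (t = 2.1319), x⁻ = (1.1694) → reset → x⁺ = (1.0930), jump to mode 1
Mode 1: guard c·x = 0.6856 hit at Δt = 1.0754 (t = 3.2073), x⁻ = (-0.6856) → reset → x⁺ = (-0.8887), jump to mode 2
Mode 2: guard c·x = 1.1694 hit at Δt = 1.8591 (t = 5.0664), x⁻ = (1.1694) → reset → x⁺ = (1.0930), jump to mode 1
Mode 1: guard c·x = 0.6856 hit at Δt = 1.0754 (t = 6.1418), x⁻ = (-0.6856) → reset → x⁺ = (-0.8887), jump to mode 2
Mode 2: flow for 0.4334 to horizon, guard not reached → x = (-0.4020)

1 0.5558 0->2
2 2.1319 2->1
3 3.2073 1->2
4 5.0664 2->1
5 6.1418 1->2
final: 2 -0.4020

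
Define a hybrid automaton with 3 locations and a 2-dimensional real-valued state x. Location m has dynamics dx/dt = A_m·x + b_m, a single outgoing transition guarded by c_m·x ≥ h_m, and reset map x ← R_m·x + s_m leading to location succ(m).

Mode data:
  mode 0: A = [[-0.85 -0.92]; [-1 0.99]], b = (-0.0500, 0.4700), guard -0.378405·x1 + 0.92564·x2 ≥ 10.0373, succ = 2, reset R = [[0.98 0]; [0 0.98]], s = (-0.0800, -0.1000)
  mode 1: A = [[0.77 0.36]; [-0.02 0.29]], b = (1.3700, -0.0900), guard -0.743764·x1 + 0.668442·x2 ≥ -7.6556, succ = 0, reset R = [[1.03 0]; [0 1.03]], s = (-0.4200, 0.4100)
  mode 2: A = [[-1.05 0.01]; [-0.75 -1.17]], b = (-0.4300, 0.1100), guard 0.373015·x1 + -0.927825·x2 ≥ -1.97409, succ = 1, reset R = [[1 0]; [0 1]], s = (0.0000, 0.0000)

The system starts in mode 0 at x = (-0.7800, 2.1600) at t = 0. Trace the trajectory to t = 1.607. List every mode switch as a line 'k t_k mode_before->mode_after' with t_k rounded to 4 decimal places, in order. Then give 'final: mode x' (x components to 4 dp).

Mode 0: guard c·x = 10.0373 hit at Δt = 0.9842 (t = 0.9842), x⁻ = (-3.7057, 9.3287) → reset → x⁺ = (-3.7116, 9.0421), jump to mode 2
Mode 2: flow for 0.6228 to horizon, guard not reached → x = (-2.0954, 5.3136)

1 0.9842 0->2
final: 2 -2.0954 5.3136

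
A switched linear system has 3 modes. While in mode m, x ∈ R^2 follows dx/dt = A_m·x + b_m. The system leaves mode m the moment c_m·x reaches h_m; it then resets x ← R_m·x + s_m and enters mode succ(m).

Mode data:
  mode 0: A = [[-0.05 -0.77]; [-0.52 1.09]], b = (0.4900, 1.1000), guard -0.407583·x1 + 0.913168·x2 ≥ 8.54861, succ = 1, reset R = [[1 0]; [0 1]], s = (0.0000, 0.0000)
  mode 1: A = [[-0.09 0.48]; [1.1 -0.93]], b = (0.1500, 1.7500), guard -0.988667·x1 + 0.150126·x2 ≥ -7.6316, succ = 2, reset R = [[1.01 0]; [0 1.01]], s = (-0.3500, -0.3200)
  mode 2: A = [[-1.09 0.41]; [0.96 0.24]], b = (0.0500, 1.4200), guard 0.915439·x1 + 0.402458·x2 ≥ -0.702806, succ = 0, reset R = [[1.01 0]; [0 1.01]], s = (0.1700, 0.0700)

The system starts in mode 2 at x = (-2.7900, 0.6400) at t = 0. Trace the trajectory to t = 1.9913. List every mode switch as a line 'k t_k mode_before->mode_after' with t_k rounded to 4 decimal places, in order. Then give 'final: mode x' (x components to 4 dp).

Mode 2: guard c·x = -0.7028 hit at Δt = 0.8358 (t = 0.8358), x⁻ = (-0.9926, 0.5116) → reset → x⁺ = (-0.8325, 0.5867), jump to mode 0
Mode 0: flow for 1.1555 to horizon, guard not reached → x = (-2.5658, 6.0135)

1 0.8358 2->0
final: 0 -2.5658 6.0135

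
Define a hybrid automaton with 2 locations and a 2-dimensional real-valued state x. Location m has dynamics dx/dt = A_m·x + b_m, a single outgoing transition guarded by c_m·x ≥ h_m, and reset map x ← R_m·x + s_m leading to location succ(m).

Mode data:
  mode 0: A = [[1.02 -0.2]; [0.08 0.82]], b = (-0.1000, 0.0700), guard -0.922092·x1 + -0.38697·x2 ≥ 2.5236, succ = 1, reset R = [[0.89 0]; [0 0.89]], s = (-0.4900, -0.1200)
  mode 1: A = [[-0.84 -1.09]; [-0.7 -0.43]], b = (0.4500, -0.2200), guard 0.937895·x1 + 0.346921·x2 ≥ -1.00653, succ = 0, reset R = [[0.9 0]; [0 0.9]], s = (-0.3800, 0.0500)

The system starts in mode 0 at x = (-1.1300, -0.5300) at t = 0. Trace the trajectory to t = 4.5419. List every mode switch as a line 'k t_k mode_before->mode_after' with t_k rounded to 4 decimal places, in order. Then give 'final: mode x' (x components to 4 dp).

1 0.7207 0->1
2 1.3612 1->0
3 2.0444 0->1
4 2.8452 1->0
5 3.4784 0->1
final: 1 -1.7849 1.3813

Mode 0: guard c·x = 2.5236 hit at Δt = 0.7207 (t = 0.7207), x⁻ = (-2.3113, -1.0138) → reset → x⁺ = (-2.5471, -1.0223), jump to mode 1
Mode 1: guard c·x = -1.0065 hit at Δt = 0.6405 (t = 1.3612), x⁻ = (-0.9743, -0.2674) → reset → x⁺ = (-1.2569, -0.1906), jump to mode 0
Mode 0: guard c·x = 2.5236 hit at Δt = 0.6832 (t = 2.0444), x⁻ = (-2.5689, -0.4001) → reset → x⁺ = (-2.7763, -0.4761), jump to mode 1
Mode 1: guard c·x = -1.0065 hit at Δt = 0.8008 (t = 2.8452), x⁻ = (-1.2097, 0.3690) → reset → x⁺ = (-1.4687, 0.3821), jump to mode 0
Mode 0: guard c·x = 2.5236 hit at Δt = 0.6332 (t = 3.4784), x⁻ = (-2.9729, 0.5625) → reset → x⁺ = (-3.1359, 0.3806), jump to mode 1
Mode 1: flow for 1.0635 to horizon, guard not reached → x = (-1.7849, 1.3813)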